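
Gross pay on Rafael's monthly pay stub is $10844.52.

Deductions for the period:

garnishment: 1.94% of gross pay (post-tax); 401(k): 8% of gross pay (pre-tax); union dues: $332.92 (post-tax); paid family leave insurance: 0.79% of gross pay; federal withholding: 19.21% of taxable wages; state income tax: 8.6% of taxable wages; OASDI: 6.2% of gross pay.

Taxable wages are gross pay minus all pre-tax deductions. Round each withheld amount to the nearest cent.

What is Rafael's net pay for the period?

$5901.04

401(k): $10844.52 × 0.08 = $867.56
Taxable wages = $10844.52 − $867.56 = $9976.96
Federal withholding: $9976.96 × 0.1921 = $1916.57
State income tax: $9976.96 × 0.086 = $858.02
Paid family leave insurance: $10844.52 × 0.0079 = $85.67
OASDI: $10844.52 × 0.062 = $672.36
Union dues: $332.92
Garnishment: $10844.52 × 0.0194 = $210.38
Total deductions = $867.56 + $1916.57 + $858.02 + $85.67 + $672.36 + $332.92 + $210.38 = $4943.48
Net pay = $10844.52 − $4943.48 = $5901.04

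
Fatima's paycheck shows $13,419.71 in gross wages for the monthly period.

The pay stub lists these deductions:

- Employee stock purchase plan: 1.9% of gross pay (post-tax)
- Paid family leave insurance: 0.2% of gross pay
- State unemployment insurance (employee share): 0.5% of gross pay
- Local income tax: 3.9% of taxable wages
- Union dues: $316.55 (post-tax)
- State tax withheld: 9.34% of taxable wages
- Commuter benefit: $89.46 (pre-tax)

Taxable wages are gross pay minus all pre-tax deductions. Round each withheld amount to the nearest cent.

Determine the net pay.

$10,899.86

Commuter benefit: $89.46
Taxable wages = $13,419.71 − $89.46 = $13,330.25
Local income tax: $13,330.25 × 0.039 = $519.88
State tax withheld: $13,330.25 × 0.0934 = $1,245.05
Paid family leave insurance: $13,419.71 × 0.002 = $26.84
State unemployment insurance (employee share): $13,419.71 × 0.005 = $67.10
Employee stock purchase plan: $13,419.71 × 0.019 = $254.97
Union dues: $316.55
Total deductions = $89.46 + $519.88 + $1,245.05 + $26.84 + $67.10 + $254.97 + $316.55 = $2,519.85
Net pay = $13,419.71 − $2,519.85 = $10,899.86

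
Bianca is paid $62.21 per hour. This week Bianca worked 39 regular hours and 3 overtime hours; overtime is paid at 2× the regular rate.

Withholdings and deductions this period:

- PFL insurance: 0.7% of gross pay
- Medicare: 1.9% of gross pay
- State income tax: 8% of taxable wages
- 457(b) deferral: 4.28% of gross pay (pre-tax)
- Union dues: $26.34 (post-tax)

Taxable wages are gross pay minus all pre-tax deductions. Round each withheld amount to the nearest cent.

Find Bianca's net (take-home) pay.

Regular pay: 39 × $62.21 = $2426.19
Overtime pay: 3 × $62.21 × 2 = $373.26
Gross pay = $2426.19 + $373.26 = $2799.45
457(b) deferral: $2799.45 × 0.0428 = $119.82
Taxable wages = $2799.45 − $119.82 = $2679.63
State income tax: $2679.63 × 0.08 = $214.37
Medicare: $2799.45 × 0.019 = $53.19
PFL insurance: $2799.45 × 0.007 = $19.60
Union dues: $26.34
Total deductions = $119.82 + $214.37 + $53.19 + $19.60 + $26.34 = $433.32
Net pay = $2799.45 − $433.32 = $2366.13

$2366.13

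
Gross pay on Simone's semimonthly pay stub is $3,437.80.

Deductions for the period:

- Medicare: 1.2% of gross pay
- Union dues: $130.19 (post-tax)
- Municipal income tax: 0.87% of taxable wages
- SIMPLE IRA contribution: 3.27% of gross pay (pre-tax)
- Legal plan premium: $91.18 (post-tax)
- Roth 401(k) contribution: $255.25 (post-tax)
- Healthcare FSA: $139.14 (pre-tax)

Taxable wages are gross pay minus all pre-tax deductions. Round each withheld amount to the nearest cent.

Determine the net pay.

SIMPLE IRA contribution: $3,437.80 × 0.0327 = $112.42
Healthcare FSA: $139.14
Pre-tax total = $112.42 + $139.14 = $251.56
Taxable wages = $3,437.80 − $251.56 = $3,186.24
Municipal income tax: $3,186.24 × 0.0087 = $27.72
Medicare: $3,437.80 × 0.012 = $41.25
Roth 401(k) contribution: $255.25
Union dues: $130.19
Legal plan premium: $91.18
Total deductions = $112.42 + $139.14 + $27.72 + $41.25 + $255.25 + $130.19 + $91.18 = $797.15
Net pay = $3,437.80 − $797.15 = $2,640.65

$2,640.65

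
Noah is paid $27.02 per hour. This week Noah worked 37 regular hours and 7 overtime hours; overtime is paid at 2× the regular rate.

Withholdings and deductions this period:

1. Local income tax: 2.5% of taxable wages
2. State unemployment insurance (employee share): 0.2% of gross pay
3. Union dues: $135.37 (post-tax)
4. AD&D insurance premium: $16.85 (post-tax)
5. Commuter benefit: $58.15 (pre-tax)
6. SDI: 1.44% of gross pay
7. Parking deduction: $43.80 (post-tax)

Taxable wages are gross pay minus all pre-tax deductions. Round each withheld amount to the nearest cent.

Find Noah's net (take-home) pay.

$1,068.25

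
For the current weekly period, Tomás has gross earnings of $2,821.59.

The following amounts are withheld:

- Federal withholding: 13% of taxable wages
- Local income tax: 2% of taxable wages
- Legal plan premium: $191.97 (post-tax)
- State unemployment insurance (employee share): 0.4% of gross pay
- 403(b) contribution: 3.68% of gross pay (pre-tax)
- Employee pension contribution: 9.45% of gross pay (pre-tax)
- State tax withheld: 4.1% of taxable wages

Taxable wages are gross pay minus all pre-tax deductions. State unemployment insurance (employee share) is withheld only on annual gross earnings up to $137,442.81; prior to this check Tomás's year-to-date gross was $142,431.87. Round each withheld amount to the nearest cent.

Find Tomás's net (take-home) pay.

$1,790.98

403(b) contribution: $2,821.59 × 0.0368 = $103.83
Employee pension contribution: $2,821.59 × 0.0945 = $266.64
Pre-tax total = $103.83 + $266.64 = $370.47
Taxable wages = $2,821.59 − $370.47 = $2,451.12
Federal withholding: $2,451.12 × 0.13 = $318.65
State tax withheld: $2,451.12 × 0.041 = $100.50
Local income tax: $2,451.12 × 0.02 = $49.02
State unemployment insurance (employee share): annual cap $137,442.81 already reached (YTD $142,431.87), so $0.00
Legal plan premium: $191.97
Total deductions = $103.83 + $266.64 + $318.65 + $100.50 + $49.02 + $0.00 + $191.97 = $1,030.61
Net pay = $2,821.59 − $1,030.61 = $1,790.98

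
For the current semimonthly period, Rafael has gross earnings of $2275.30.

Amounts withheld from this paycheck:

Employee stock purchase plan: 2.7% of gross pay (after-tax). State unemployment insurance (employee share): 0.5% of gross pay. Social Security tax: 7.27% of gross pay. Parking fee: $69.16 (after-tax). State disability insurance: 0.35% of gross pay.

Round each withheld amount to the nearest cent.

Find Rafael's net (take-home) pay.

$1959.96

State unemployment insurance (employee share): $2275.30 × 0.005 = $11.38
Social Security tax: $2275.30 × 0.0727 = $165.41
State disability insurance: $2275.30 × 0.0035 = $7.96
Employee stock purchase plan: $2275.30 × 0.027 = $61.43
Parking fee: $69.16
Total deductions = $11.38 + $165.41 + $7.96 + $61.43 + $69.16 = $315.34
Net pay = $2275.30 − $315.34 = $1959.96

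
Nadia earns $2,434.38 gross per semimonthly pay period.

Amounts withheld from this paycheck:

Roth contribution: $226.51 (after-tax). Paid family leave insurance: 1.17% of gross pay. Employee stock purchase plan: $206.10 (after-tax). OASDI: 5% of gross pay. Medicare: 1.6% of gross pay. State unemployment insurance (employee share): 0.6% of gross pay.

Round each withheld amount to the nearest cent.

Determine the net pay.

State unemployment insurance (employee share): $2,434.38 × 0.006 = $14.61
Paid family leave insurance: $2,434.38 × 0.0117 = $28.48
OASDI: $2,434.38 × 0.05 = $121.72
Medicare: $2,434.38 × 0.016 = $38.95
Employee stock purchase plan: $206.10
Roth contribution: $226.51
Total deductions = $14.61 + $28.48 + $121.72 + $38.95 + $206.10 + $226.51 = $636.37
Net pay = $2,434.38 − $636.37 = $1,798.01

$1,798.01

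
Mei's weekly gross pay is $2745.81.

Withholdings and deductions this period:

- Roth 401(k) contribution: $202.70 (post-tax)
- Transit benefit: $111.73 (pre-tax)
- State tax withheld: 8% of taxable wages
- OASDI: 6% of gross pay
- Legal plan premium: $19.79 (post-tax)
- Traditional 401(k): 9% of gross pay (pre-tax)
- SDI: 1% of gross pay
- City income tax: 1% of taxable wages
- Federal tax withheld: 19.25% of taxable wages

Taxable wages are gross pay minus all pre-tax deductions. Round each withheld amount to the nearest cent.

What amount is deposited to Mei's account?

$1297.94

Traditional 401(k): $2745.81 × 0.09 = $247.12
Transit benefit: $111.73
Pre-tax total = $247.12 + $111.73 = $358.85
Taxable wages = $2745.81 − $358.85 = $2386.96
City income tax: $2386.96 × 0.01 = $23.87
Federal tax withheld: $2386.96 × 0.1925 = $459.49
State tax withheld: $2386.96 × 0.08 = $190.96
OASDI: $2745.81 × 0.06 = $164.75
SDI: $2745.81 × 0.01 = $27.46
Roth 401(k) contribution: $202.70
Legal plan premium: $19.79
Total deductions = $247.12 + $111.73 + $23.87 + $459.49 + $190.96 + $164.75 + $27.46 + $202.70 + $19.79 = $1447.87
Net pay = $2745.81 − $1447.87 = $1297.94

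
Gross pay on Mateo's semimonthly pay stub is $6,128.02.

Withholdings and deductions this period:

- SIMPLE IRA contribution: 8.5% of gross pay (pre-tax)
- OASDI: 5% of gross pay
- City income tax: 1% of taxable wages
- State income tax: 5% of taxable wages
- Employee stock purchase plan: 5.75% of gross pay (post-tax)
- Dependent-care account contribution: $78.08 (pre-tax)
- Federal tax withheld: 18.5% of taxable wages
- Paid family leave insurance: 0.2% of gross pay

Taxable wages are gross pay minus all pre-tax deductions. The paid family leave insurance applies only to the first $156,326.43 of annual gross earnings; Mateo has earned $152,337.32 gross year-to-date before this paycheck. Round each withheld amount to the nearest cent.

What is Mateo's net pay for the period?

$3,507.70

SIMPLE IRA contribution: $6,128.02 × 0.085 = $520.88
Dependent-care account contribution: $78.08
Pre-tax total = $520.88 + $78.08 = $598.96
Taxable wages = $6,128.02 − $598.96 = $5,529.06
State income tax: $5,529.06 × 0.05 = $276.45
City income tax: $5,529.06 × 0.01 = $55.29
Federal tax withheld: $5,529.06 × 0.185 = $1,022.88
OASDI: $6,128.02 × 0.05 = $306.40
Paid family leave insurance: only $156,326.43 − $152,337.32 = $3,989.11 of this check is subject → $3,989.11 × 0.002 = $7.98
Employee stock purchase plan: $6,128.02 × 0.0575 = $352.36
Total deductions = $520.88 + $78.08 + $276.45 + $55.29 + $1,022.88 + $306.40 + $7.98 + $352.36 = $2,620.32
Net pay = $6,128.02 − $2,620.32 = $3,507.70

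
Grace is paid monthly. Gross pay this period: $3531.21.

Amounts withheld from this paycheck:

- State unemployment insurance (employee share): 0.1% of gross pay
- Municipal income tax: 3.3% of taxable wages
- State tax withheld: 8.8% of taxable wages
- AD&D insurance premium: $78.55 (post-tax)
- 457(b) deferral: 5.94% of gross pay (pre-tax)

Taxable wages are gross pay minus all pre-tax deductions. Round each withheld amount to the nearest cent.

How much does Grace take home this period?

457(b) deferral: $3531.21 × 0.0594 = $209.75
Taxable wages = $3531.21 − $209.75 = $3321.46
State tax withheld: $3321.46 × 0.088 = $292.29
Municipal income tax: $3321.46 × 0.033 = $109.61
State unemployment insurance (employee share): $3531.21 × 0.001 = $3.53
AD&D insurance premium: $78.55
Total deductions = $209.75 + $292.29 + $109.61 + $3.53 + $78.55 = $693.73
Net pay = $3531.21 − $693.73 = $2837.48

$2837.48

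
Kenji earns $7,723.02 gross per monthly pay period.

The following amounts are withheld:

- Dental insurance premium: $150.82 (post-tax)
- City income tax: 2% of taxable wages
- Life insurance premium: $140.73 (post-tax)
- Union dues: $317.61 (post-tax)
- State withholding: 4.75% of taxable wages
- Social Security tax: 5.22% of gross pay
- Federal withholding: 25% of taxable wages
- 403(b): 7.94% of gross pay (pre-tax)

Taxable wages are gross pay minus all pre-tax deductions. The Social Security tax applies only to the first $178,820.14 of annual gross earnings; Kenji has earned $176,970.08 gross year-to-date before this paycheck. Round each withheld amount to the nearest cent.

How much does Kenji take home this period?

$4,146.71

403(b): $7,723.02 × 0.0794 = $613.21
Taxable wages = $7,723.02 − $613.21 = $7,109.81
Federal withholding: $7,109.81 × 0.25 = $1,777.45
State withholding: $7,109.81 × 0.0475 = $337.72
City income tax: $7,109.81 × 0.02 = $142.20
Social Security tax: only $178,820.14 − $176,970.08 = $1,850.06 of this check is subject → $1,850.06 × 0.0522 = $96.57
Dental insurance premium: $150.82
Union dues: $317.61
Life insurance premium: $140.73
Total deductions = $613.21 + $1,777.45 + $337.72 + $142.20 + $96.57 + $150.82 + $317.61 + $140.73 = $3,576.31
Net pay = $7,723.02 − $3,576.31 = $4,146.71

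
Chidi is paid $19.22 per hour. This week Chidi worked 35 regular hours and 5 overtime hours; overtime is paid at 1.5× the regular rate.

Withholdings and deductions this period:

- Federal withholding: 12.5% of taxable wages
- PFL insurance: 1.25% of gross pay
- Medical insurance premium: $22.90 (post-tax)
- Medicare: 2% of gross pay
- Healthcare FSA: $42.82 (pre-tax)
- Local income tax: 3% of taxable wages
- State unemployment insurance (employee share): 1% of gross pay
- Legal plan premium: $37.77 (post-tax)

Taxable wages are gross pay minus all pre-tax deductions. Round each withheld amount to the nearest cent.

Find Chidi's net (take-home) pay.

Regular pay: 35 × $19.22 = $672.70
Overtime pay: 5 × $19.22 × 1.5 = $144.15
Gross pay = $672.70 + $144.15 = $816.85
Healthcare FSA: $42.82
Taxable wages = $816.85 − $42.82 = $774.03
Federal withholding: $774.03 × 0.125 = $96.75
Local income tax: $774.03 × 0.03 = $23.22
State unemployment insurance (employee share): $816.85 × 0.01 = $8.17
PFL insurance: $816.85 × 0.0125 = $10.21
Medicare: $816.85 × 0.02 = $16.34
Legal plan premium: $37.77
Medical insurance premium: $22.90
Total deductions = $42.82 + $96.75 + $23.22 + $8.17 + $10.21 + $16.34 + $37.77 + $22.90 = $258.18
Net pay = $816.85 − $258.18 = $558.67

$558.67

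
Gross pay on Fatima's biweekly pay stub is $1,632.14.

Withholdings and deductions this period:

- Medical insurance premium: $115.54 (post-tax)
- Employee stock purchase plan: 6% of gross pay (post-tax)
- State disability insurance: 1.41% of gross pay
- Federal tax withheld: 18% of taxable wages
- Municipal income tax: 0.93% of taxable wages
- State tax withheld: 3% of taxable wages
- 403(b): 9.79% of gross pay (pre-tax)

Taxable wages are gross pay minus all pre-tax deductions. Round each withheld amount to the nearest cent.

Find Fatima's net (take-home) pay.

403(b): $1,632.14 × 0.0979 = $159.79
Taxable wages = $1,632.14 − $159.79 = $1,472.35
Federal tax withheld: $1,472.35 × 0.18 = $265.02
Municipal income tax: $1,472.35 × 0.0093 = $13.69
State tax withheld: $1,472.35 × 0.03 = $44.17
State disability insurance: $1,632.14 × 0.0141 = $23.01
Medical insurance premium: $115.54
Employee stock purchase plan: $1,632.14 × 0.06 = $97.93
Total deductions = $159.79 + $265.02 + $13.69 + $44.17 + $23.01 + $115.54 + $97.93 = $719.15
Net pay = $1,632.14 − $719.15 = $912.99

$912.99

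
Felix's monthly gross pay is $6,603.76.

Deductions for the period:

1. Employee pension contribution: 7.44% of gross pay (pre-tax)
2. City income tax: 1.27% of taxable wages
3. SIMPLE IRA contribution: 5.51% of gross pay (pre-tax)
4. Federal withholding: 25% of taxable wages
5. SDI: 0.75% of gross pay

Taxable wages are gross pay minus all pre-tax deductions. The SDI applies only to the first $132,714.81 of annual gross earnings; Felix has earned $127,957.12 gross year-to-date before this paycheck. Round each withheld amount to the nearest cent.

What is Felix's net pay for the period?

$4,202.74

SIMPLE IRA contribution: $6,603.76 × 0.0551 = $363.87
Employee pension contribution: $6,603.76 × 0.0744 = $491.32
Pre-tax total = $363.87 + $491.32 = $855.19
Taxable wages = $6,603.76 − $855.19 = $5,748.57
Federal withholding: $5,748.57 × 0.25 = $1,437.14
City income tax: $5,748.57 × 0.0127 = $73.01
SDI: only $132,714.81 − $127,957.12 = $4,757.69 of this check is subject → $4,757.69 × 0.0075 = $35.68
Total deductions = $363.87 + $491.32 + $1,437.14 + $73.01 + $35.68 = $2,401.02
Net pay = $6,603.76 − $2,401.02 = $4,202.74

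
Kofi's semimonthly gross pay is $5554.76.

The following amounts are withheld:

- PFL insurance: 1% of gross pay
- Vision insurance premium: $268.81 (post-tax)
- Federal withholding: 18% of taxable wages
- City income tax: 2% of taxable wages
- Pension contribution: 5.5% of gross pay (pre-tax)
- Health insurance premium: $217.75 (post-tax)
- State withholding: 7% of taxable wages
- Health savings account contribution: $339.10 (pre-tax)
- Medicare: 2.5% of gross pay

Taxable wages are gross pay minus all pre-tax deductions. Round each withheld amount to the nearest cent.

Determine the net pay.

$2903.43

Pension contribution: $5554.76 × 0.055 = $305.51
Health savings account contribution: $339.10
Pre-tax total = $305.51 + $339.10 = $644.61
Taxable wages = $5554.76 − $644.61 = $4910.15
City income tax: $4910.15 × 0.02 = $98.20
State withholding: $4910.15 × 0.07 = $343.71
Federal withholding: $4910.15 × 0.18 = $883.83
Medicare: $5554.76 × 0.025 = $138.87
PFL insurance: $5554.76 × 0.01 = $55.55
Vision insurance premium: $268.81
Health insurance premium: $217.75
Total deductions = $305.51 + $339.10 + $98.20 + $343.71 + $883.83 + $138.87 + $55.55 + $268.81 + $217.75 = $2651.33
Net pay = $5554.76 − $2651.33 = $2903.43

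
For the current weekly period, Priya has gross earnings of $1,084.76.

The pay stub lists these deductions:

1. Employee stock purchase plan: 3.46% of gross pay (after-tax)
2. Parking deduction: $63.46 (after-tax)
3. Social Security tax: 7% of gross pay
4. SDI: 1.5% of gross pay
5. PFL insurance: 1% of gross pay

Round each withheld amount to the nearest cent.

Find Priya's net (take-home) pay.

PFL insurance: $1,084.76 × 0.01 = $10.85
Social Security tax: $1,084.76 × 0.07 = $75.93
SDI: $1,084.76 × 0.015 = $16.27
Parking deduction: $63.46
Employee stock purchase plan: $1,084.76 × 0.0346 = $37.53
Total deductions = $10.85 + $75.93 + $16.27 + $63.46 + $37.53 = $204.04
Net pay = $1,084.76 − $204.04 = $880.72

$880.72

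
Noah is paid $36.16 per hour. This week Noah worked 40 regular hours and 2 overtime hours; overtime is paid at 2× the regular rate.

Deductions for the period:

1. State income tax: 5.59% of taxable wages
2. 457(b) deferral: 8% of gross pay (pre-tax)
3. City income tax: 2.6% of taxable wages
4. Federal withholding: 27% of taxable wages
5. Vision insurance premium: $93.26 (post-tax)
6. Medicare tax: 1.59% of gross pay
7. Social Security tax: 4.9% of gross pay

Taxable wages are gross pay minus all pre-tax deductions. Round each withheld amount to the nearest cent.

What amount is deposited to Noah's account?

$752.14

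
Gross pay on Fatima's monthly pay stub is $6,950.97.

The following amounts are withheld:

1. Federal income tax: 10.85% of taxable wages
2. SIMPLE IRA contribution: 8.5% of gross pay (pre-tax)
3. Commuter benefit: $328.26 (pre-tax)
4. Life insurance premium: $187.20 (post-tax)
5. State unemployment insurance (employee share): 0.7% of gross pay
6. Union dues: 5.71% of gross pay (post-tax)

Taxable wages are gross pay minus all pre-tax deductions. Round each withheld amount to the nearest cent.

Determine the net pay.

SIMPLE IRA contribution: $6,950.97 × 0.085 = $590.83
Commuter benefit: $328.26
Pre-tax total = $590.83 + $328.26 = $919.09
Taxable wages = $6,950.97 − $919.09 = $6,031.88
Federal income tax: $6,031.88 × 0.1085 = $654.46
State unemployment insurance (employee share): $6,950.97 × 0.007 = $48.66
Life insurance premium: $187.20
Union dues: $6,950.97 × 0.0571 = $396.90
Total deductions = $590.83 + $328.26 + $654.46 + $48.66 + $187.20 + $396.90 = $2,206.31
Net pay = $6,950.97 − $2,206.31 = $4,744.66

$4,744.66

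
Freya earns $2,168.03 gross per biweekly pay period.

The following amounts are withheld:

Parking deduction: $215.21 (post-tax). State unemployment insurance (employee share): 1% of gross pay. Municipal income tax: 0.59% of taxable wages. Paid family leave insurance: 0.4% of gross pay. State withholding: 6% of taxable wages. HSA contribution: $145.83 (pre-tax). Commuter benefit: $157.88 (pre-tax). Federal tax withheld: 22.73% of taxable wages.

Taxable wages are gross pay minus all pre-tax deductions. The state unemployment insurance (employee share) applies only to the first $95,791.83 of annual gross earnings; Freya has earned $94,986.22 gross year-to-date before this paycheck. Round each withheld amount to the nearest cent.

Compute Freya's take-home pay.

Commuter benefit: $157.88
HSA contribution: $145.83
Pre-tax total = $157.88 + $145.83 = $303.71
Taxable wages = $2,168.03 − $303.71 = $1,864.32
State withholding: $1,864.32 × 0.06 = $111.86
Federal tax withheld: $1,864.32 × 0.2273 = $423.76
Municipal income tax: $1,864.32 × 0.0059 = $11.00
Paid family leave insurance: $2,168.03 × 0.004 = $8.67
State unemployment insurance (employee share): only $95,791.83 − $94,986.22 = $805.61 of this check is subject → $805.61 × 0.01 = $8.06
Parking deduction: $215.21
Total deductions = $157.88 + $145.83 + $111.86 + $423.76 + $11.00 + $8.67 + $8.06 + $215.21 = $1,082.27
Net pay = $2,168.03 − $1,082.27 = $1,085.76

$1,085.76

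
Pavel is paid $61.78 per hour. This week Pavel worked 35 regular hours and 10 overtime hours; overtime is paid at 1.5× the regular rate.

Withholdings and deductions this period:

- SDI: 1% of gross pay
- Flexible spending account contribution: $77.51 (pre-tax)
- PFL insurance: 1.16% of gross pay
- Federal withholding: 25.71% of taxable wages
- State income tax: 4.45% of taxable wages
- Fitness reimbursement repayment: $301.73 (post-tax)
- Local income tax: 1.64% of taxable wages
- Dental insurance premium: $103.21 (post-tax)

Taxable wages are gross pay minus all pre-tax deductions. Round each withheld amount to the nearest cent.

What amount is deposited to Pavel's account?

$1,582.18

Regular pay: 35 × $61.78 = $2,162.30
Overtime pay: 10 × $61.78 × 1.5 = $926.70
Gross pay = $2,162.30 + $926.70 = $3,089.00
Flexible spending account contribution: $77.51
Taxable wages = $3,089.00 − $77.51 = $3,011.49
State income tax: $3,011.49 × 0.0445 = $134.01
Federal withholding: $3,011.49 × 0.2571 = $774.25
Local income tax: $3,011.49 × 0.0164 = $49.39
SDI: $3,089.00 × 0.01 = $30.89
PFL insurance: $3,089.00 × 0.0116 = $35.83
Dental insurance premium: $103.21
Fitness reimbursement repayment: $301.73
Total deductions = $77.51 + $134.01 + $774.25 + $49.39 + $30.89 + $35.83 + $103.21 + $301.73 = $1,506.82
Net pay = $3,089.00 − $1,506.82 = $1,582.18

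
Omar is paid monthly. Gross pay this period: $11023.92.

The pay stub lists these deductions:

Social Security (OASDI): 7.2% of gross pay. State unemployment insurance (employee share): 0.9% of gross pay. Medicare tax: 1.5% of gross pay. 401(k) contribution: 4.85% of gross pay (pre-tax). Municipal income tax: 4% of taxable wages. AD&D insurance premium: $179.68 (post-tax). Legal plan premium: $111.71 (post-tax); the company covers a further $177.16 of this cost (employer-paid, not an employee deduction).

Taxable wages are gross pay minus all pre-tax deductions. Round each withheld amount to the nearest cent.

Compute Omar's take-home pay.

401(k) contribution: $11023.92 × 0.0485 = $534.66
Taxable wages = $11023.92 − $534.66 = $10489.26
Municipal income tax: $10489.26 × 0.04 = $419.57
Social Security (OASDI): $11023.92 × 0.072 = $793.72
Medicare tax: $11023.92 × 0.015 = $165.36
State unemployment insurance (employee share): $11023.92 × 0.009 = $99.22
Legal plan premium: $111.71
AD&D insurance premium: $179.68
(Employer's $177.16 toward legal plan premium is not withheld from the employee.)
Total deductions = $534.66 + $419.57 + $793.72 + $165.36 + $99.22 + $111.71 + $179.68 = $2303.92
Net pay = $11023.92 − $2303.92 = $8720.00

$8720.00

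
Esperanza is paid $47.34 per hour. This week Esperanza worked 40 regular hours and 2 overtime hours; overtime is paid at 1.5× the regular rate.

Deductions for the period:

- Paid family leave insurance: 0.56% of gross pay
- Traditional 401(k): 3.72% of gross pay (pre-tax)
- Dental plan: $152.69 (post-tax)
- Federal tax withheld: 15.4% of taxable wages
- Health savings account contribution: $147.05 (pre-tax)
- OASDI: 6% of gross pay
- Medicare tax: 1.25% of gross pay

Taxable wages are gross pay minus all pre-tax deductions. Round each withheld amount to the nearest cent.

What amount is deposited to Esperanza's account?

$1,221.98

Regular pay: 40 × $47.34 = $1,893.60
Overtime pay: 2 × $47.34 × 1.5 = $142.02
Gross pay = $1,893.60 + $142.02 = $2,035.62
Traditional 401(k): $2,035.62 × 0.0372 = $75.73
Health savings account contribution: $147.05
Pre-tax total = $75.73 + $147.05 = $222.78
Taxable wages = $2,035.62 − $222.78 = $1,812.84
Federal tax withheld: $1,812.84 × 0.154 = $279.18
Paid family leave insurance: $2,035.62 × 0.0056 = $11.40
Medicare tax: $2,035.62 × 0.0125 = $25.45
OASDI: $2,035.62 × 0.06 = $122.14
Dental plan: $152.69
Total deductions = $75.73 + $147.05 + $279.18 + $11.40 + $25.45 + $122.14 + $152.69 = $813.64
Net pay = $2,035.62 − $813.64 = $1,221.98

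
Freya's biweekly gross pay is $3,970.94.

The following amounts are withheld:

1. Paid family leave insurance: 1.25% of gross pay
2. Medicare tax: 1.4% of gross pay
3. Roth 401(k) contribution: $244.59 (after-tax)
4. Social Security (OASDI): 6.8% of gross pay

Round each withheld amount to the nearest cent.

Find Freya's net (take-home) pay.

Social Security (OASDI): $3,970.94 × 0.068 = $270.02
Medicare tax: $3,970.94 × 0.014 = $55.59
Paid family leave insurance: $3,970.94 × 0.0125 = $49.64
Roth 401(k) contribution: $244.59
Total deductions = $270.02 + $55.59 + $49.64 + $244.59 = $619.84
Net pay = $3,970.94 − $619.84 = $3,351.10

$3,351.10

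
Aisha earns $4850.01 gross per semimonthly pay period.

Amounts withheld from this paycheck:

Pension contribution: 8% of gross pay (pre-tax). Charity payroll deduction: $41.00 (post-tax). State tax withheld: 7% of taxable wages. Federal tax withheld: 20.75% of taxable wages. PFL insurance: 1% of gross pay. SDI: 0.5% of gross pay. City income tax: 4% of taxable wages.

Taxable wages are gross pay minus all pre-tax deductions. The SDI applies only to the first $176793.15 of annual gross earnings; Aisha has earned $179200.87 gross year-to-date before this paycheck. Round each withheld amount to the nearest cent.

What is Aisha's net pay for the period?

$2955.82

Pension contribution: $4850.01 × 0.08 = $388.00
Taxable wages = $4850.01 − $388.00 = $4462.01
Federal tax withheld: $4462.01 × 0.2075 = $925.87
City income tax: $4462.01 × 0.04 = $178.48
State tax withheld: $4462.01 × 0.07 = $312.34
PFL insurance: $4850.01 × 0.01 = $48.50
SDI: annual cap $176793.15 already reached (YTD $179200.87), so $0.00
Charity payroll deduction: $41.00
Total deductions = $388.00 + $925.87 + $178.48 + $312.34 + $48.50 + $0.00 + $41.00 = $1894.19
Net pay = $4850.01 − $1894.19 = $2955.82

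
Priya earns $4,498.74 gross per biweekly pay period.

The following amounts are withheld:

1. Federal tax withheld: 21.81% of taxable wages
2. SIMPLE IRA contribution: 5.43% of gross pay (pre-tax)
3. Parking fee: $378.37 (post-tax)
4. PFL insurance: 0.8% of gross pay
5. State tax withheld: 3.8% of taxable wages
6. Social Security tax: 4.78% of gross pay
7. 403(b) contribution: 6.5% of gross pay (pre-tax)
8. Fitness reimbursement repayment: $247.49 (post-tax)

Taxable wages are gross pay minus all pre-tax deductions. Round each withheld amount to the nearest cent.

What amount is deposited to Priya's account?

$2,070.47

SIMPLE IRA contribution: $4,498.74 × 0.0543 = $244.28
403(b) contribution: $4,498.74 × 0.065 = $292.42
Pre-tax total = $244.28 + $292.42 = $536.70
Taxable wages = $4,498.74 − $536.70 = $3,962.04
Federal tax withheld: $3,962.04 × 0.2181 = $864.12
State tax withheld: $3,962.04 × 0.038 = $150.56
PFL insurance: $4,498.74 × 0.008 = $35.99
Social Security tax: $4,498.74 × 0.0478 = $215.04
Fitness reimbursement repayment: $247.49
Parking fee: $378.37
Total deductions = $244.28 + $292.42 + $864.12 + $150.56 + $35.99 + $215.04 + $247.49 + $378.37 = $2,428.27
Net pay = $4,498.74 − $2,428.27 = $2,070.47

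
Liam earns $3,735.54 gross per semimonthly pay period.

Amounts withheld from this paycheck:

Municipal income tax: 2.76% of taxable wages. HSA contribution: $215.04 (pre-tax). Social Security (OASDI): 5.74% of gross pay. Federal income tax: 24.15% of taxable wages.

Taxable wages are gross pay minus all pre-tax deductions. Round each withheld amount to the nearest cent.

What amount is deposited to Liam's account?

$2,358.71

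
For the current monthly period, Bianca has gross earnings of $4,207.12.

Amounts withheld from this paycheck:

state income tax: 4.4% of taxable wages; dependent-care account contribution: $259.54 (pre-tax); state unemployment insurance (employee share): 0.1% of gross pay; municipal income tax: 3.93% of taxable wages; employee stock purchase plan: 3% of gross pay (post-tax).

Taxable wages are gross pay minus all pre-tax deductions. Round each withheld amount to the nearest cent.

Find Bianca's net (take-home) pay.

$3,488.33

Dependent-care account contribution: $259.54
Taxable wages = $4,207.12 − $259.54 = $3,947.58
State income tax: $3,947.58 × 0.044 = $173.69
Municipal income tax: $3,947.58 × 0.0393 = $155.14
State unemployment insurance (employee share): $4,207.12 × 0.001 = $4.21
Employee stock purchase plan: $4,207.12 × 0.03 = $126.21
Total deductions = $259.54 + $173.69 + $155.14 + $4.21 + $126.21 = $718.79
Net pay = $4,207.12 − $718.79 = $3,488.33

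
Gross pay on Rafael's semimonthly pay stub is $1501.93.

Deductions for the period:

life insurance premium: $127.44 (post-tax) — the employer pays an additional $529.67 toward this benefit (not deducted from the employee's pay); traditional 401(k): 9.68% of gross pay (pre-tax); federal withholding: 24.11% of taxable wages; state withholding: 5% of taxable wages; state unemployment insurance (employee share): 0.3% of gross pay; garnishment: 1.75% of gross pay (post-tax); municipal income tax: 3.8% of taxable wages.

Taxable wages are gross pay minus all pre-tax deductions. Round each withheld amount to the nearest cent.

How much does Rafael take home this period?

Traditional 401(k): $1501.93 × 0.0968 = $145.39
Taxable wages = $1501.93 − $145.39 = $1356.54
Municipal income tax: $1356.54 × 0.038 = $51.55
State withholding: $1356.54 × 0.05 = $67.83
Federal withholding: $1356.54 × 0.2411 = $327.06
State unemployment insurance (employee share): $1501.93 × 0.003 = $4.51
Garnishment: $1501.93 × 0.0175 = $26.28
Life insurance premium: $127.44
(Employer's $529.67 toward life insurance premium is not withheld from the employee.)
Total deductions = $145.39 + $51.55 + $67.83 + $327.06 + $4.51 + $26.28 + $127.44 = $750.06
Net pay = $1501.93 − $750.06 = $751.87

$751.87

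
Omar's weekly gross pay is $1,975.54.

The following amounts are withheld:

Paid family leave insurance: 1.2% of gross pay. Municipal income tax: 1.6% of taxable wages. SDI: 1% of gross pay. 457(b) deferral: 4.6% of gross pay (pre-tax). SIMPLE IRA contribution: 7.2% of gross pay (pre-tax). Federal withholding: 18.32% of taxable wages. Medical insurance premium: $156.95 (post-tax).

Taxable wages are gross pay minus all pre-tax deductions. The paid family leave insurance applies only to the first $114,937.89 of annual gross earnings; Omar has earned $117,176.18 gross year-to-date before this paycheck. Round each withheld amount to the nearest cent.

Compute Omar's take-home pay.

$1,218.63

457(b) deferral: $1,975.54 × 0.046 = $90.87
SIMPLE IRA contribution: $1,975.54 × 0.072 = $142.24
Pre-tax total = $90.87 + $142.24 = $233.11
Taxable wages = $1,975.54 − $233.11 = $1,742.43
Municipal income tax: $1,742.43 × 0.016 = $27.88
Federal withholding: $1,742.43 × 0.1832 = $319.21
Paid family leave insurance: annual cap $114,937.89 already reached (YTD $117,176.18), so $0.00
SDI: $1,975.54 × 0.01 = $19.76
Medical insurance premium: $156.95
Total deductions = $90.87 + $142.24 + $27.88 + $319.21 + $0.00 + $19.76 + $156.95 = $756.91
Net pay = $1,975.54 − $756.91 = $1,218.63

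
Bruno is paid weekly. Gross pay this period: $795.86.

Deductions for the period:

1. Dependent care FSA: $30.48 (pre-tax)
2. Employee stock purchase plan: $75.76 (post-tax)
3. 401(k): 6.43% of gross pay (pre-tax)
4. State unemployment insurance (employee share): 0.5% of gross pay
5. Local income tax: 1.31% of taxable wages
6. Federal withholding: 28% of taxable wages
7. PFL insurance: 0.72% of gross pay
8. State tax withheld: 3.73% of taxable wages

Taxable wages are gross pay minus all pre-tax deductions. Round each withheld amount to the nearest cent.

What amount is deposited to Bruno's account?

$392.76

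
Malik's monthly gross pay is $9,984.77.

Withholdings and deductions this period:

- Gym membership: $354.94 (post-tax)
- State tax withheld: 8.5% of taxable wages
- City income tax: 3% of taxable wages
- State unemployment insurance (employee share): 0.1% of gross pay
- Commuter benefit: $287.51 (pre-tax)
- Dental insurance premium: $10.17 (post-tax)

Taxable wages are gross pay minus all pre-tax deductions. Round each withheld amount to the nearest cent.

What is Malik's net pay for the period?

Commuter benefit: $287.51
Taxable wages = $9,984.77 − $287.51 = $9,697.26
City income tax: $9,697.26 × 0.03 = $290.92
State tax withheld: $9,697.26 × 0.085 = $824.27
State unemployment insurance (employee share): $9,984.77 × 0.001 = $9.98
Dental insurance premium: $10.17
Gym membership: $354.94
Total deductions = $287.51 + $290.92 + $824.27 + $9.98 + $10.17 + $354.94 = $1,777.79
Net pay = $9,984.77 − $1,777.79 = $8,206.98

$8,206.98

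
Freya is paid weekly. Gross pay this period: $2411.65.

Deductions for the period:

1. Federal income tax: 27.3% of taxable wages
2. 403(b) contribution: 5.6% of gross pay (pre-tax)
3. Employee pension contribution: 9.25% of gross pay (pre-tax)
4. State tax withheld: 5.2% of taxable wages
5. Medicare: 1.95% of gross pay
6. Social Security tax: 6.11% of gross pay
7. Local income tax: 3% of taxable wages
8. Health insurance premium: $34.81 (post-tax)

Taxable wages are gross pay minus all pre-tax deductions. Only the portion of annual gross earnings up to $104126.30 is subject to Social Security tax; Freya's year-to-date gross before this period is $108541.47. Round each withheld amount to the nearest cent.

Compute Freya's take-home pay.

$1242.68

403(b) contribution: $2411.65 × 0.056 = $135.05
Employee pension contribution: $2411.65 × 0.0925 = $223.08
Pre-tax total = $135.05 + $223.08 = $358.13
Taxable wages = $2411.65 − $358.13 = $2053.52
Local income tax: $2053.52 × 0.03 = $61.61
Federal income tax: $2053.52 × 0.273 = $560.61
State tax withheld: $2053.52 × 0.052 = $106.78
Social Security tax: annual cap $104126.30 already reached (YTD $108541.47), so $0.00
Medicare: $2411.65 × 0.0195 = $47.03
Health insurance premium: $34.81
Total deductions = $135.05 + $223.08 + $61.61 + $560.61 + $106.78 + $0.00 + $47.03 + $34.81 = $1168.97
Net pay = $2411.65 − $1168.97 = $1242.68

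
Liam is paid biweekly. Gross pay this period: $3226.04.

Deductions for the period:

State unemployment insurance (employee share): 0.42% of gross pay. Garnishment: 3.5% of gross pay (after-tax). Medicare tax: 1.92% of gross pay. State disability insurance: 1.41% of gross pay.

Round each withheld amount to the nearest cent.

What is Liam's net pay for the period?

Medicare tax: $3226.04 × 0.0192 = $61.94
State disability insurance: $3226.04 × 0.0141 = $45.49
State unemployment insurance (employee share): $3226.04 × 0.0042 = $13.55
Garnishment: $3226.04 × 0.035 = $112.91
Total deductions = $61.94 + $45.49 + $13.55 + $112.91 = $233.89
Net pay = $3226.04 − $233.89 = $2992.15

$2992.15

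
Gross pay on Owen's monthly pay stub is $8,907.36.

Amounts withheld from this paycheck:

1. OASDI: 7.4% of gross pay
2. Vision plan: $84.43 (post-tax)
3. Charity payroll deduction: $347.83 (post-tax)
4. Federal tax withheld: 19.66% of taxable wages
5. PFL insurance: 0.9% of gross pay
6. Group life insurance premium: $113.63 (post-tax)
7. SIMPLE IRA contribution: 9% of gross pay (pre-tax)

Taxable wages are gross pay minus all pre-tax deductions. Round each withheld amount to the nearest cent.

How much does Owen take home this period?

$5,226.92

SIMPLE IRA contribution: $8,907.36 × 0.09 = $801.66
Taxable wages = $8,907.36 − $801.66 = $8,105.70
Federal tax withheld: $8,105.70 × 0.1966 = $1,593.58
OASDI: $8,907.36 × 0.074 = $659.14
PFL insurance: $8,907.36 × 0.009 = $80.17
Vision plan: $84.43
Group life insurance premium: $113.63
Charity payroll deduction: $347.83
Total deductions = $801.66 + $1,593.58 + $659.14 + $80.17 + $84.43 + $113.63 + $347.83 = $3,680.44
Net pay = $8,907.36 − $3,680.44 = $5,226.92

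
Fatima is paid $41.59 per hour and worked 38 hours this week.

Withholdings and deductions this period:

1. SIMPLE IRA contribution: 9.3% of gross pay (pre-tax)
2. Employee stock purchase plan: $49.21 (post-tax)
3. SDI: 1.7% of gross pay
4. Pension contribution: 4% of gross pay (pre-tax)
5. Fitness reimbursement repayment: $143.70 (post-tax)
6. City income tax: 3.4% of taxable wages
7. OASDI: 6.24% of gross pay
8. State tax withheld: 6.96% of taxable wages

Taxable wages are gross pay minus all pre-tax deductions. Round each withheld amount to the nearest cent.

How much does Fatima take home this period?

$909.86

Gross pay: 38 × $41.59 = $1,580.42
Pension contribution: $1,580.42 × 0.04 = $63.22
SIMPLE IRA contribution: $1,580.42 × 0.093 = $146.98
Pre-tax total = $63.22 + $146.98 = $210.20
Taxable wages = $1,580.42 − $210.20 = $1,370.22
City income tax: $1,370.22 × 0.034 = $46.59
State tax withheld: $1,370.22 × 0.0696 = $95.37
SDI: $1,580.42 × 0.017 = $26.87
OASDI: $1,580.42 × 0.0624 = $98.62
Fitness reimbursement repayment: $143.70
Employee stock purchase plan: $49.21
Total deductions = $63.22 + $146.98 + $46.59 + $95.37 + $26.87 + $98.62 + $143.70 + $49.21 = $670.56
Net pay = $1,580.42 − $670.56 = $909.86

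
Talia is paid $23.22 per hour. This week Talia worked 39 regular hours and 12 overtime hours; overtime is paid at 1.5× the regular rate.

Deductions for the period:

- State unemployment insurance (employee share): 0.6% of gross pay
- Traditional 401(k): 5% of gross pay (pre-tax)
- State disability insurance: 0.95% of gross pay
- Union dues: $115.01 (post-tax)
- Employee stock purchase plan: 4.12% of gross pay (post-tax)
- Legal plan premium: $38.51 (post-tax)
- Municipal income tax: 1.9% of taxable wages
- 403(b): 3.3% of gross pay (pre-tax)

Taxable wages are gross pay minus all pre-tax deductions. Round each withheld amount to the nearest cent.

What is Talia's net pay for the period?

$962.06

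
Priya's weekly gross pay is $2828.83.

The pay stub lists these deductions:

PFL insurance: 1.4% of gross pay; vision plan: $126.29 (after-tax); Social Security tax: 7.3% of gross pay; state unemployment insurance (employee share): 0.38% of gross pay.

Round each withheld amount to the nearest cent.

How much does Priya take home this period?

PFL insurance: $2828.83 × 0.014 = $39.60
Social Security tax: $2828.83 × 0.073 = $206.50
State unemployment insurance (employee share): $2828.83 × 0.0038 = $10.75
Vision plan: $126.29
Total deductions = $39.60 + $206.50 + $10.75 + $126.29 = $383.14
Net pay = $2828.83 − $383.14 = $2445.69

$2445.69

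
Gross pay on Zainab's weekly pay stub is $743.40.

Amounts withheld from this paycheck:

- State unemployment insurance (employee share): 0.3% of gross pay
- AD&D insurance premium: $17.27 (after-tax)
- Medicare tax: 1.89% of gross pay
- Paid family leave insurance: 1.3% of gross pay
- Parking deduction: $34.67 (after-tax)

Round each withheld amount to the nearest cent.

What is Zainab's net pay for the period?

Medicare tax: $743.40 × 0.0189 = $14.05
Paid family leave insurance: $743.40 × 0.013 = $9.66
State unemployment insurance (employee share): $743.40 × 0.003 = $2.23
AD&D insurance premium: $17.27
Parking deduction: $34.67
Total deductions = $14.05 + $9.66 + $2.23 + $17.27 + $34.67 = $77.88
Net pay = $743.40 − $77.88 = $665.52

$665.52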